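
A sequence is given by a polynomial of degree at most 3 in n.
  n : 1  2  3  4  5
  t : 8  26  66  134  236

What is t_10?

1466

First differences: 18  40  68  102
Second differences: 22  28  34
Third differences: 6  6
Constant third difference = 6, so extend:
34 + 6 = 40;  102 + 40 = 142;  236 + 142 = 378
40 + 6 = 46;  142 + 46 = 188;  378 + 188 = 566
46 + 6 = 52;  188 + 52 = 240;  566 + 240 = 806
52 + 6 = 58;  240 + 58 = 298;  806 + 298 = 1104
58 + 6 = 64;  298 + 64 = 362;  1104 + 362 = 1466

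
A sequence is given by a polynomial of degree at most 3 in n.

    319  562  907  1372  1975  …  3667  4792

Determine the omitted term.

2734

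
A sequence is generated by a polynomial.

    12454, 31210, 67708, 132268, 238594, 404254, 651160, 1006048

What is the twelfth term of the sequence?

4235860

Δ: 18756 , 36498 , 64560 , 106326 , 165660 , 246906 , 354888
Δ²: 17742 , 28062 , 41766 , 59334 , 81246 , 107982
Δ³: 10320 , 13704 , 17568 , 21912 , 26736
Δ⁴: 3384 , 3864 , 4344 , 4824
Δ⁵: 480 , 480 , 480
The fifth differences are constant (480).
4824 + 480 = 5304;  26736 + 5304 = 32040;  107982 + 32040 = 140022;  354888 + 140022 = 494910;  1006048 + 494910 = 1500958
5304 + 480 = 5784;  32040 + 5784 = 37824;  140022 + 37824 = 177846;  494910 + 177846 = 672756;  1500958 + 672756 = 2173714
5784 + 480 = 6264;  37824 + 6264 = 44088;  177846 + 44088 = 221934;  672756 + 221934 = 894690;  2173714 + 894690 = 3068404
6264 + 480 = 6744;  44088 + 6744 = 50832;  221934 + 50832 = 272766;  894690 + 272766 = 1167456;  3068404 + 1167456 = 4235860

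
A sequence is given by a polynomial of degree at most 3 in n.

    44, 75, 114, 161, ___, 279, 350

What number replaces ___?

216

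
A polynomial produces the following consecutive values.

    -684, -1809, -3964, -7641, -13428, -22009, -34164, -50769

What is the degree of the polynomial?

-1125, -2155, -3677, -5787, -8581, -12155, -16605
-1030, -1522, -2110, -2794, -3574, -4450
-492, -588, -684, -780, -876
-96, -96, -96, -96
The fourth differences are constant, so the polynomial has degree 4.

4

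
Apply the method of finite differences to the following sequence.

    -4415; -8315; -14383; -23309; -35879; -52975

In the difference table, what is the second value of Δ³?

-786

Δ: -3900, -6068, -8926, -12570, -17096
Δ²: -2168, -2858, -3644, -4526
Δ³: -690, -786, -882
Δ⁴: -96, -96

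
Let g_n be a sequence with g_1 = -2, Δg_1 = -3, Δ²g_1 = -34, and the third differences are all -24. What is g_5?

Build the table forward from the leading diagonal:
Δ³: -24  -24  -24  -24  -24
Δ²: -34  -58  -82  -106  -130
Δ: -3  -37  -95  -177  -283
g: -2  -5  -42  -137  -314

-314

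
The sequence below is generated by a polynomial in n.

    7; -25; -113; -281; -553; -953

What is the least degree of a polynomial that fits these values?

3

First differences: -32, -88, -168, -272, -400
Second differences: -56, -80, -104, -128
Third differences: -24, -24, -24
The third differences are constant, so the polynomial has degree 3.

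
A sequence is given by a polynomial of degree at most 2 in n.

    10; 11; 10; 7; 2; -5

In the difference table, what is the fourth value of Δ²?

First differences: 1, -1, -3, -5, -7
Second differences: -2, -2, -2, -2

-2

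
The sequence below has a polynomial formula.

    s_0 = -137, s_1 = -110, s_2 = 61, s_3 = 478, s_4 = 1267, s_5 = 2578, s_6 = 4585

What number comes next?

7486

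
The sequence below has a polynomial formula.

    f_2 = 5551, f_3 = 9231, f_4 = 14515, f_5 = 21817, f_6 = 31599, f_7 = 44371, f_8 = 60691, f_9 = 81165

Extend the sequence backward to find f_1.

3109

3680, 5284, 7302, 9782, 12772, 16320, 20474
1604, 2018, 2480, 2990, 3548, 4154
414, 462, 510, 558, 606
48, 48, 48, 48
The fourth differences are constant at 48.
Work back: 414 − 48 = 366;  1604 − 366 = 1238;  3680 − 1238 = 2442;  5551 − 2442 = 3109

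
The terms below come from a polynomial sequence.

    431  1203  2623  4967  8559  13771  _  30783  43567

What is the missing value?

Using the first 6 terms:
Δ: 772  1420  2344  3592  5212
Δ²: 648  924  1248  1620
Δ³: 276  324  372
Δ⁴: 48  48
Constant fourth difference = 48.
Extend forward: 372 + 48 = 420;  1620 + 420 = 2040;  5212 + 2040 = 7252;  13771 + 7252 = 21023

21023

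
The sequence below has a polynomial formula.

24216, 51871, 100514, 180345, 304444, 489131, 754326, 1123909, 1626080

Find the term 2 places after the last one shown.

First differences: 27655 , 48643 , 79831 , 124099 , 184687 , 265195 , 369583 , 502171
Second differences: 20988 , 31188 , 44268 , 60588 , 80508 , 104388 , 132588
Third differences: 10200 , 13080 , 16320 , 19920 , 23880 , 28200
Fourth differences: 2880 , 3240 , 3600 , 3960 , 4320
Fifth differences: 360 , 360 , 360 , 360
Fifth differences constant at 360.
4320 + 360 = 4680;  28200 + 4680 = 32880;  132588 + 32880 = 165468;  502171 + 165468 = 667639;  1626080 + 667639 = 2293719
4680 + 360 = 5040;  32880 + 5040 = 37920;  165468 + 37920 = 203388;  667639 + 203388 = 871027;  2293719 + 871027 = 3164746

3164746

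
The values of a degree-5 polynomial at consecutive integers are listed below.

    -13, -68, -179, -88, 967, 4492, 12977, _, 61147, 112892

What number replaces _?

Using the first 7 terms:
D1: -55, -111, 91, 1055, 3525, 8485
D2: -56, 202, 964, 2470, 4960
D3: 258, 762, 1506, 2490
D4: 504, 744, 984
D5: 240, 240
Constant fifth difference = 240.
Extend forward: 984 + 240 = 1224;  2490 + 1224 = 3714;  4960 + 3714 = 8674;  8485 + 8674 = 17159;  12977 + 17159 = 30136

30136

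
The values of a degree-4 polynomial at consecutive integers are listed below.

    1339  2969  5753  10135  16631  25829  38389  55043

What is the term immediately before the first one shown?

491

Δ: 1630  2784  4382  6496  9198  12560  16654
Δ²: 1154  1598  2114  2702  3362  4094
Δ³: 444  516  588  660  732
Δ⁴: 72  72  72  72
The fourth differences are constant at 72.
Work back: 444 − 72 = 372;  1154 − 372 = 782;  1630 − 782 = 848;  1339 − 848 = 491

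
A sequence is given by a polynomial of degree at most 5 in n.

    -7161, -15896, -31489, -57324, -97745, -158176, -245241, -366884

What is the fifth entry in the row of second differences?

-26634

D1: -8735, -15593, -25835, -40421, -60431, -87065, -121643
D2: -6858, -10242, -14586, -20010, -26634, -34578
D3: -3384, -4344, -5424, -6624, -7944
D4: -960, -1080, -1200, -1320
D5: -120, -120, -120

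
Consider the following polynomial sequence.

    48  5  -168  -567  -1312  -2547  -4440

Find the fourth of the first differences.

D1: -43, -173, -399, -745, -1235, -1893
D2: -130, -226, -346, -490, -658
D3: -96, -120, -144, -168
D4: -24, -24, -24

-745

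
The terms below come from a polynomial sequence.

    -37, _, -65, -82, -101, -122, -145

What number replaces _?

-50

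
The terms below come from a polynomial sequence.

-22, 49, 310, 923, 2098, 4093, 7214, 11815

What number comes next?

18298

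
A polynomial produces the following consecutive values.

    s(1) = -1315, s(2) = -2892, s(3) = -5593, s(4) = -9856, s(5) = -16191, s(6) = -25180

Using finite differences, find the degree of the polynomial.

Δ: -1577, -2701, -4263, -6335, -8989
Δ²: -1124, -1562, -2072, -2654
Δ³: -438, -510, -582
Δ⁴: -72, -72
The fourth differences are constant, so the polynomial has degree 4.

4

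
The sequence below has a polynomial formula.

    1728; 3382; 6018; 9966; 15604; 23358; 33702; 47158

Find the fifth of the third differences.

522

First differences: 1654, 2636, 3948, 5638, 7754, 10344, 13456
Second differences: 982, 1312, 1690, 2116, 2590, 3112
Third differences: 330, 378, 426, 474, 522
Fourth differences: 48, 48, 48, 48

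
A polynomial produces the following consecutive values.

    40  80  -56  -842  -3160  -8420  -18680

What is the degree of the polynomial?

5

First differences: 40, -136, -786, -2318, -5260, -10260
Second differences: -176, -650, -1532, -2942, -5000
Third differences: -474, -882, -1410, -2058
Fourth differences: -408, -528, -648
Fifth differences: -120, -120
The fifth differences are constant, so the polynomial has degree 5.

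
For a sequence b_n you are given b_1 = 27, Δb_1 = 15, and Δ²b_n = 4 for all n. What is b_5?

Build the table forward from the leading diagonal:
Second differences: 4  4  4  4  4
First differences: 15  19  23  27  31
b: 27  42  61  84  111

111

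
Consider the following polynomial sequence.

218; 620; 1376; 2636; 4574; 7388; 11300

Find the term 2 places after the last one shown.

First differences: 402  756  1260  1938  2814  3912
Second differences: 354  504  678  876  1098
Third differences: 150  174  198  222
Fourth differences: 24  24  24
Fourth differences constant at 24.
222 + 24 = 246;  1098 + 246 = 1344;  3912 + 1344 = 5256;  11300 + 5256 = 16556
246 + 24 = 270;  1344 + 270 = 1614;  5256 + 1614 = 6870;  16556 + 6870 = 23426

23426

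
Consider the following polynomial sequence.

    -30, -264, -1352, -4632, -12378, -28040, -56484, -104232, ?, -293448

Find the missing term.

Using the first 8 terms:
D1: -234, -1088, -3280, -7746, -15662, -28444, -47748
D2: -854, -2192, -4466, -7916, -12782, -19304
D3: -1338, -2274, -3450, -4866, -6522
D4: -936, -1176, -1416, -1656
D5: -240, -240, -240
Constant fifth difference = -240.
Extend forward: -1656 − 240 = -1896;  -6522 − 1896 = -8418;  -19304 − 8418 = -27722;  -47748 − 27722 = -75470;  -104232 − 75470 = -179702

-179702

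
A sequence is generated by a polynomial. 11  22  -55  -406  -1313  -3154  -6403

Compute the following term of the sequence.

-11630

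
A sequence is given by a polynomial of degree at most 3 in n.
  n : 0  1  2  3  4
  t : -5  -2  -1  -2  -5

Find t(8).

-37

D1: 3, 1, -1, -3
D2: -2, -2, -2
The second differences are constant (-2).
-3 − 2 = -5;  -5 − 5 = -10
-5 − 2 = -7;  -10 − 7 = -17
-7 − 2 = -9;  -17 − 9 = -26
-9 − 2 = -11;  -26 − 11 = -37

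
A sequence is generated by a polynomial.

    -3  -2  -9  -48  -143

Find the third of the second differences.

-56

D1: 1, -7, -39, -95
D2: -8, -32, -56
D3: -24, -24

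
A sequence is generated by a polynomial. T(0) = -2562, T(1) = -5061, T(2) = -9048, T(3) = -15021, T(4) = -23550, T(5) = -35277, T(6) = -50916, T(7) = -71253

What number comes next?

First differences: -2499 , -3987 , -5973 , -8529 , -11727 , -15639 , -20337
Second differences: -1488 , -1986 , -2556 , -3198 , -3912 , -4698
Third differences: -498 , -570 , -642 , -714 , -786
Fourth differences: -72 , -72 , -72 , -72
Fourth differences constant at -72.
-786 − 72 = -858;  -4698 − 858 = -5556;  -20337 − 5556 = -25893;  -71253 − 25893 = -97146

-97146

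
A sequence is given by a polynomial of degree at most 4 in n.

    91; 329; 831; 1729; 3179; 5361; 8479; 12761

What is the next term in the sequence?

18459

First differences: 238  502  898  1450  2182  3118  4282
Second differences: 264  396  552  732  936  1164
Third differences: 132  156  180  204  228
Fourth differences: 24  24  24  24
The fourth differences are constant (24).
228 + 24 = 252;  1164 + 252 = 1416;  4282 + 1416 = 5698;  12761 + 5698 = 18459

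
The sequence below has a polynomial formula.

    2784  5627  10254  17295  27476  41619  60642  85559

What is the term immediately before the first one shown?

D1: 2843  4627  7041  10181  14143  19023  24917
D2: 1784  2414  3140  3962  4880  5894
D3: 630  726  822  918  1014
D4: 96  96  96  96
The fourth differences are constant at 96.
Work back: 630 − 96 = 534;  1784 − 534 = 1250;  2843 − 1250 = 1593;  2784 − 1593 = 1191

1191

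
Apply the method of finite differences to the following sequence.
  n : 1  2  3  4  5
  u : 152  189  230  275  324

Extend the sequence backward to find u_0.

37  41  45  49
4  4  4
The second differences are constant at 4.
Work back: 37 − 4 = 33;  152 − 33 = 119

119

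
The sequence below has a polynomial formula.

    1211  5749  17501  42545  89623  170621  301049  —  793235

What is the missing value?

500521

Using the first 7 terms:
4538  11752  25044  47078  80998  130428
7214  13292  22034  33920  49430
6078  8742  11886  15510
2664  3144  3624
480  480
Constant fifth difference = 480.
Extend forward: 3624 + 480 = 4104;  15510 + 4104 = 19614;  49430 + 19614 = 69044;  130428 + 69044 = 199472;  301049 + 199472 = 500521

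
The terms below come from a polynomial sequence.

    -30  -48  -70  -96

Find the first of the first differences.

-18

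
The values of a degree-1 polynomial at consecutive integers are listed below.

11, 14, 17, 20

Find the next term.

First differences: 3, 3, 3
Constant first difference = 3, so extend:
20 + 3 = 23

23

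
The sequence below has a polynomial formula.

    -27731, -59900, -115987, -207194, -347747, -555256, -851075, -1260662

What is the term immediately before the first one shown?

-10942

D1: -32169  -56087  -91207  -140553  -207509  -295819  -409587
D2: -23918  -35120  -49346  -66956  -88310  -113768
D3: -11202  -14226  -17610  -21354  -25458
D4: -3024  -3384  -3744  -4104
D5: -360  -360  -360
The fifth differences are constant at -360.
Work back: -3024 + 360 = -2664;  -11202 + 2664 = -8538;  -23918 + 8538 = -15380;  -32169 + 15380 = -16789;  -27731 + 16789 = -10942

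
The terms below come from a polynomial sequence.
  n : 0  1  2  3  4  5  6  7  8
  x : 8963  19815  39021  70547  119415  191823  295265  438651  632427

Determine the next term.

888695

10852 , 19206 , 31526 , 48868 , 72408 , 103442 , 143386 , 193776
8354 , 12320 , 17342 , 23540 , 31034 , 39944 , 50390
3966 , 5022 , 6198 , 7494 , 8910 , 10446
1056 , 1176 , 1296 , 1416 , 1536
120 , 120 , 120 , 120
Fifth differences constant at 120.
1536 + 120 = 1656;  10446 + 1656 = 12102;  50390 + 12102 = 62492;  193776 + 62492 = 256268;  632427 + 256268 = 888695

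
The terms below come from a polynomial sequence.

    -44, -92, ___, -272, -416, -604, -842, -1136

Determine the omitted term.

Using the last 5 terms:
Δ: -144  -188  -238  -294
Δ²: -44  -50  -56
Δ³: -6  -6
Constant third difference = -6.
Extend backward: -44 + 6 = -38;  -144 + 38 = -106;  -272 + 106 = -166

-166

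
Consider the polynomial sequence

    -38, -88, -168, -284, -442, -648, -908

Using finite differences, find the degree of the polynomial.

3

First differences: -50, -80, -116, -158, -206, -260
Second differences: -30, -36, -42, -48, -54
Third differences: -6, -6, -6, -6
The third differences are constant, so the polynomial has degree 3.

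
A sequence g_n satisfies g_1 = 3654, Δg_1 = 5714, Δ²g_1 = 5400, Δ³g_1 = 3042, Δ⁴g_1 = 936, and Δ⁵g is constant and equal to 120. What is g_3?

Build the table forward from the leading diagonal:
Δ⁵: 120, 120, 120
Δ⁴: 936, 1056, 1176
Δ³: 3042, 3978, 5034
Δ²: 5400, 8442, 12420
Δ: 5714, 11114, 19556
g: 3654, 9368, 20482

20482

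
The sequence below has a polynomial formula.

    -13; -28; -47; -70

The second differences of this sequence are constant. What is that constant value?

Δ: -15, -19, -23
Δ²: -4, -4

-4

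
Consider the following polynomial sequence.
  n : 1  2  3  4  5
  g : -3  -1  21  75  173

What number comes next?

2  22  54  98
20  32  44
12  12
Constant third difference = 12, so extend:
44 + 12 = 56;  98 + 56 = 154;  173 + 154 = 327

327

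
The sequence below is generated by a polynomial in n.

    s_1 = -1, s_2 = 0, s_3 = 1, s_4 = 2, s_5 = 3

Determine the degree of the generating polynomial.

1, 1, 1, 1
The first differences are constant, so the polynomial has degree 1.

1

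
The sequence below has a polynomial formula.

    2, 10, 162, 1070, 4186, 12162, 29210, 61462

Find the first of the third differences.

612

D1: 8, 152, 908, 3116, 7976, 17048, 32252
D2: 144, 756, 2208, 4860, 9072, 15204
D3: 612, 1452, 2652, 4212, 6132
D4: 840, 1200, 1560, 1920
D5: 360, 360, 360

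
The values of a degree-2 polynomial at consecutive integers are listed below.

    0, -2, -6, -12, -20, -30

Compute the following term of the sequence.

D1: -2, -4, -6, -8, -10
D2: -2, -2, -2, -2
Second differences constant at -2.
-10 − 2 = -12;  -30 − 12 = -42

-42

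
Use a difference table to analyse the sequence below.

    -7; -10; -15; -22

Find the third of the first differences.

-7

First differences: -3, -5, -7
Second differences: -2, -2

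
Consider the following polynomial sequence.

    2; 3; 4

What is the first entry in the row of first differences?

1

First differences: 1, 1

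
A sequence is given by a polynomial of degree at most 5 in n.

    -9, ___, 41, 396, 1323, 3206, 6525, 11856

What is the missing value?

-30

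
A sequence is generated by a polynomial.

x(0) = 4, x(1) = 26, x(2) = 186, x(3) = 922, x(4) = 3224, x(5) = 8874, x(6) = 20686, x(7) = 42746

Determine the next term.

Δ: 22, 160, 736, 2302, 5650, 11812, 22060
Δ²: 138, 576, 1566, 3348, 6162, 10248
Δ³: 438, 990, 1782, 2814, 4086
Δ⁴: 552, 792, 1032, 1272
Δ⁵: 240, 240, 240
Constant fifth difference = 240, so extend:
1272 + 240 = 1512;  4086 + 1512 = 5598;  10248 + 5598 = 15846;  22060 + 15846 = 37906;  42746 + 37906 = 80652

80652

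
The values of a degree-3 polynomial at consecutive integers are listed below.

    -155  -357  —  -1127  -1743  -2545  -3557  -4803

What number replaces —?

Using the last 5 terms:
Δ: -616, -802, -1012, -1246
Δ²: -186, -210, -234
Δ³: -24, -24
Constant third difference = -24.
Extend backward: -186 + 24 = -162;  -616 + 162 = -454;  -1127 + 454 = -673

-673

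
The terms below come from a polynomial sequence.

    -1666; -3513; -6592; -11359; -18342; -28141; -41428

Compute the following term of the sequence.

-1847, -3079, -4767, -6983, -9799, -13287
-1232, -1688, -2216, -2816, -3488
-456, -528, -600, -672
-72, -72, -72
Constant fourth difference = -72, so extend:
-672 − 72 = -744;  -3488 − 744 = -4232;  -13287 − 4232 = -17519;  -41428 − 17519 = -58947

-58947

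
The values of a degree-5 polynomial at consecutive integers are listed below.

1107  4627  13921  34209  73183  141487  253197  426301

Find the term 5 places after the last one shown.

3176631

D1: 3520  9294  20288  38974  68304  111710  173104
D2: 5774  10994  18686  29330  43406  61394
D3: 5220  7692  10644  14076  17988
D4: 2472  2952  3432  3912
D5: 480  480  480
The fifth differences are constant (480).
3912 + 480 = 4392;  17988 + 4392 = 22380;  61394 + 22380 = 83774;  173104 + 83774 = 256878;  426301 + 256878 = 683179
4392 + 480 = 4872;  22380 + 4872 = 27252;  83774 + 27252 = 111026;  256878 + 111026 = 367904;  683179 + 367904 = 1051083
4872 + 480 = 5352;  27252 + 5352 = 32604;  111026 + 32604 = 143630;  367904 + 143630 = 511534;  1051083 + 511534 = 1562617
5352 + 480 = 5832;  32604 + 5832 = 38436;  143630 + 38436 = 182066;  511534 + 182066 = 693600;  1562617 + 693600 = 2256217
5832 + 480 = 6312;  38436 + 6312 = 44748;  182066 + 44748 = 226814;  693600 + 226814 = 920414;  2256217 + 920414 = 3176631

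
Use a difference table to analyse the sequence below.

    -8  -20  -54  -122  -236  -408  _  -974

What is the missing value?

Using the first 6 terms:
-12  -34  -68  -114  -172
-22  -34  -46  -58
-12  -12  -12
Constant third difference = -12.
Extend forward: -58 − 12 = -70;  -172 − 70 = -242;  -408 − 242 = -650

-650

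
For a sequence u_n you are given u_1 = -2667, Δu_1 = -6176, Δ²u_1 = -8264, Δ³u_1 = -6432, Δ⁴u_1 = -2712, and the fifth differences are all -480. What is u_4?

-52419

Build the table forward from the leading diagonal:
D5: -480, -480, -480, -480
D4: -2712, -3192, -3672, -4152
D3: -6432, -9144, -12336, -16008
D2: -8264, -14696, -23840, -36176
D1: -6176, -14440, -29136, -52976
u: -2667, -8843, -23283, -52419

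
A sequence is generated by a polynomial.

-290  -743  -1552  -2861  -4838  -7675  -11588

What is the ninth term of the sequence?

-23626

D1: -453, -809, -1309, -1977, -2837, -3913
D2: -356, -500, -668, -860, -1076
D3: -144, -168, -192, -216
D4: -24, -24, -24
The fourth differences are constant (-24).
-216 − 24 = -240;  -1076 − 240 = -1316;  -3913 − 1316 = -5229;  -11588 − 5229 = -16817
-240 − 24 = -264;  -1316 − 264 = -1580;  -5229 − 1580 = -6809;  -16817 − 6809 = -23626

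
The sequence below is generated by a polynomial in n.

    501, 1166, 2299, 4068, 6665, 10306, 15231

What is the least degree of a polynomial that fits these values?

First differences: 665, 1133, 1769, 2597, 3641, 4925
Second differences: 468, 636, 828, 1044, 1284
Third differences: 168, 192, 216, 240
Fourth differences: 24, 24, 24
The fourth differences are constant, so the polynomial has degree 4.

4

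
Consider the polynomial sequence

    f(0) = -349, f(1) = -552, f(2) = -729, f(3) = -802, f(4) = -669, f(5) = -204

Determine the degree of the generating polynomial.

Δ: -203, -177, -73, 133, 465
Δ²: 26, 104, 206, 332
Δ³: 78, 102, 126
Δ⁴: 24, 24
The fourth differences are constant, so the polynomial has degree 4.

4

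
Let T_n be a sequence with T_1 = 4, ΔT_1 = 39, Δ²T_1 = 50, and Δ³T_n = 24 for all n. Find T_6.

939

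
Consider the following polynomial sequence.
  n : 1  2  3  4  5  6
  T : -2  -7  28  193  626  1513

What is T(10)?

Δ: -5 , 35 , 165 , 433 , 887
Δ²: 40 , 130 , 268 , 454
Δ³: 90 , 138 , 186
Δ⁴: 48 , 48
Fourth differences constant at 48.
186 + 48 = 234;  454 + 234 = 688;  887 + 688 = 1575;  1513 + 1575 = 3088
234 + 48 = 282;  688 + 282 = 970;  1575 + 970 = 2545;  3088 + 2545 = 5633
282 + 48 = 330;  970 + 330 = 1300;  2545 + 1300 = 3845;  5633 + 3845 = 9478
330 + 48 = 378;  1300 + 378 = 1678;  3845 + 1678 = 5523;  9478 + 5523 = 15001

15001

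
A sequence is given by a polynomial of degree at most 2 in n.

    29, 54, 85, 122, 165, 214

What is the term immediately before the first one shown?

Δ: 25  31  37  43  49
Δ²: 6  6  6  6
The second differences are constant at 6.
Work back: 25 − 6 = 19;  29 − 19 = 10

10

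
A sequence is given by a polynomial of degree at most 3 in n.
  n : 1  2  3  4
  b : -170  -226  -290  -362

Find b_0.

-122

First differences: -56, -64, -72
Second differences: -8, -8
The second differences are constant at -8.
Work back: -56 + 8 = -48;  -170 + 48 = -122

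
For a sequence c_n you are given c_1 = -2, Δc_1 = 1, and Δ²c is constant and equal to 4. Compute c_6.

Build the table forward from the leading diagonal:
D2: 4, 4, 4, 4, 4, 4
D1: 1, 5, 9, 13, 17, 21
c: -2, -1, 4, 13, 26, 43

43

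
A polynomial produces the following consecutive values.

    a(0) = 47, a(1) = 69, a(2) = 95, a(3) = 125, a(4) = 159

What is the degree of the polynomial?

First differences: 22, 26, 30, 34
Second differences: 4, 4, 4
The second differences are constant, so the polynomial has degree 2.

2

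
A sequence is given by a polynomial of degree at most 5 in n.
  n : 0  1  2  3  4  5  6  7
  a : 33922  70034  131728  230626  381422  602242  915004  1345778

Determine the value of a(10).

3676712

First differences: 36112, 61694, 98898, 150796, 220820, 312762, 430774
Second differences: 25582, 37204, 51898, 70024, 91942, 118012
Third differences: 11622, 14694, 18126, 21918, 26070
Fourth differences: 3072, 3432, 3792, 4152
Fifth differences: 360, 360, 360
The fifth differences are constant (360).
4152 + 360 = 4512;  26070 + 4512 = 30582;  118012 + 30582 = 148594;  430774 + 148594 = 579368;  1345778 + 579368 = 1925146
4512 + 360 = 4872;  30582 + 4872 = 35454;  148594 + 35454 = 184048;  579368 + 184048 = 763416;  1925146 + 763416 = 2688562
4872 + 360 = 5232;  35454 + 5232 = 40686;  184048 + 40686 = 224734;  763416 + 224734 = 988150;  2688562 + 988150 = 3676712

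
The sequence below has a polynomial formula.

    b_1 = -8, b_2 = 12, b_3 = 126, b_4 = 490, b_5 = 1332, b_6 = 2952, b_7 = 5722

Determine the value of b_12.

D1: 20, 114, 364, 842, 1620, 2770
D2: 94, 250, 478, 778, 1150
D3: 156, 228, 300, 372
D4: 72, 72, 72
The fourth differences are constant (72).
372 + 72 = 444;  1150 + 444 = 1594;  2770 + 1594 = 4364;  5722 + 4364 = 10086
444 + 72 = 516;  1594 + 516 = 2110;  4364 + 2110 = 6474;  10086 + 6474 = 16560
516 + 72 = 588;  2110 + 588 = 2698;  6474 + 2698 = 9172;  16560 + 9172 = 25732
588 + 72 = 660;  2698 + 660 = 3358;  9172 + 3358 = 12530;  25732 + 12530 = 38262
660 + 72 = 732;  3358 + 732 = 4090;  12530 + 4090 = 16620;  38262 + 16620 = 54882

54882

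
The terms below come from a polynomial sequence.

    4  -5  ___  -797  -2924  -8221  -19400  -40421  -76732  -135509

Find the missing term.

-136

Using the last 7 terms:
First differences: -2127, -5297, -11179, -21021, -36311, -58777
Second differences: -3170, -5882, -9842, -15290, -22466
Third differences: -2712, -3960, -5448, -7176
Fourth differences: -1248, -1488, -1728
Fifth differences: -240, -240
Constant fifth difference = -240.
Extend backward: -1248 + 240 = -1008;  -2712 + 1008 = -1704;  -3170 + 1704 = -1466;  -2127 + 1466 = -661;  -797 + 661 = -136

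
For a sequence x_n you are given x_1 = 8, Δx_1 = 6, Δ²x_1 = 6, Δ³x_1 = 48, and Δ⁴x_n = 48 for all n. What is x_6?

818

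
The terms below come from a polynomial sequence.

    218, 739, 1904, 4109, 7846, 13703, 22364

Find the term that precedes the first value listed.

41

D1: 521  1165  2205  3737  5857  8661
D2: 644  1040  1532  2120  2804
D3: 396  492  588  684
D4: 96  96  96
The fourth differences are constant at 96.
Work back: 396 − 96 = 300;  644 − 300 = 344;  521 − 344 = 177;  218 − 177 = 41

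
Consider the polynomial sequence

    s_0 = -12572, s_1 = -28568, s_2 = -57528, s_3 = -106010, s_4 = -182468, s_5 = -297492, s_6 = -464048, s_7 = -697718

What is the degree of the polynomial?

5

D1: -15996, -28960, -48482, -76458, -115024, -166556, -233670
D2: -12964, -19522, -27976, -38566, -51532, -67114
D3: -6558, -8454, -10590, -12966, -15582
D4: -1896, -2136, -2376, -2616
D5: -240, -240, -240
The fifth differences are constant, so the polynomial has degree 5.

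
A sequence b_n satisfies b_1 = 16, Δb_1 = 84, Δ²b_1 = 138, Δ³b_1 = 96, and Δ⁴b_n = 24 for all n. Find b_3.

Build the table forward from the leading diagonal:
D4: 24  24  24
D3: 96  120  144
D2: 138  234  354
D1: 84  222  456
b: 16  100  322

322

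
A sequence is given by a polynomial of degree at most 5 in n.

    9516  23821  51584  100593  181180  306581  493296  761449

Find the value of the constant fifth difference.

360

First differences: 14305, 27763, 49009, 80587, 125401, 186715, 268153
Second differences: 13458, 21246, 31578, 44814, 61314, 81438
Third differences: 7788, 10332, 13236, 16500, 20124
Fourth differences: 2544, 2904, 3264, 3624
Fifth differences: 360, 360, 360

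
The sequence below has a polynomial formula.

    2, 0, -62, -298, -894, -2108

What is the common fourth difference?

First differences: -2, -62, -236, -596, -1214
Second differences: -60, -174, -360, -618
Third differences: -114, -186, -258
Fourth differences: -72, -72

-72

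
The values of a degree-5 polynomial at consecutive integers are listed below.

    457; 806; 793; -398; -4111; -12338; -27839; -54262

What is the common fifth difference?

-120

D1: 349, -13, -1191, -3713, -8227, -15501, -26423
D2: -362, -1178, -2522, -4514, -7274, -10922
D3: -816, -1344, -1992, -2760, -3648
D4: -528, -648, -768, -888
D5: -120, -120, -120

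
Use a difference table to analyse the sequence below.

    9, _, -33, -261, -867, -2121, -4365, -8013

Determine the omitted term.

Using the last 6 terms:
First differences: -228, -606, -1254, -2244, -3648
Second differences: -378, -648, -990, -1404
Third differences: -270, -342, -414
Fourth differences: -72, -72
Constant fourth difference = -72.
Extend backward: -270 + 72 = -198;  -378 + 198 = -180;  -228 + 180 = -48;  -33 + 48 = 15

15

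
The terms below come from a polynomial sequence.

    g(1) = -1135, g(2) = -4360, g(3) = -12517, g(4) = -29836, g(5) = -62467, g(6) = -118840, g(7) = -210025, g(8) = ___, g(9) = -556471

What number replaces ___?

-350092

Using the first 7 terms:
Δ: -3225, -8157, -17319, -32631, -56373, -91185
Δ²: -4932, -9162, -15312, -23742, -34812
Δ³: -4230, -6150, -8430, -11070
Δ⁴: -1920, -2280, -2640
Δ⁵: -360, -360
Constant fifth difference = -360.
Extend forward: -2640 − 360 = -3000;  -11070 − 3000 = -14070;  -34812 − 14070 = -48882;  -91185 − 48882 = -140067;  -210025 − 140067 = -350092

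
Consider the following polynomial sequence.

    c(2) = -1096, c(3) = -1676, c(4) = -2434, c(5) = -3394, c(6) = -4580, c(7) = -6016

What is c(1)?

-670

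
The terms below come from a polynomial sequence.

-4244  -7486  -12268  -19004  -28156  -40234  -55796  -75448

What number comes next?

Δ: -3242  -4782  -6736  -9152  -12078  -15562  -19652
Δ²: -1540  -1954  -2416  -2926  -3484  -4090
Δ³: -414  -462  -510  -558  -606
Δ⁴: -48  -48  -48  -48
Constant fourth difference = -48, so extend:
-606 − 48 = -654;  -4090 − 654 = -4744;  -19652 − 4744 = -24396;  -75448 − 24396 = -99844

-99844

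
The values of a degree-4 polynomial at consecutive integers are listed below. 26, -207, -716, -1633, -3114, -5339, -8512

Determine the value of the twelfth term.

-233 , -509 , -917 , -1481 , -2225 , -3173
-276 , -408 , -564 , -744 , -948
-132 , -156 , -180 , -204
-24 , -24 , -24
Fourth differences constant at -24.
-204 − 24 = -228;  -948 − 228 = -1176;  -3173 − 1176 = -4349;  -8512 − 4349 = -12861
-228 − 24 = -252;  -1176 − 252 = -1428;  -4349 − 1428 = -5777;  -12861 − 5777 = -18638
-252 − 24 = -276;  -1428 − 276 = -1704;  -5777 − 1704 = -7481;  -18638 − 7481 = -26119
-276 − 24 = -300;  -1704 − 300 = -2004;  -7481 − 2004 = -9485;  -26119 − 9485 = -35604
-300 − 24 = -324;  -2004 − 324 = -2328;  -9485 − 2328 = -11813;  -35604 − 11813 = -47417

-47417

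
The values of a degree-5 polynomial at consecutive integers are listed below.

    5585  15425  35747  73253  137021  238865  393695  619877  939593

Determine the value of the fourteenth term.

5030033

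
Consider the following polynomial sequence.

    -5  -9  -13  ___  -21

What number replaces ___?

Using the first 3 terms:
Δ: -4, -4
Constant first difference = -4.
Extend forward: -13 − 4 = -17

-17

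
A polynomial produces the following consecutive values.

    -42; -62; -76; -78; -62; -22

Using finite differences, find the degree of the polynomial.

3

-20, -14, -2, 16, 40
6, 12, 18, 24
6, 6, 6
The third differences are constant, so the polynomial has degree 3.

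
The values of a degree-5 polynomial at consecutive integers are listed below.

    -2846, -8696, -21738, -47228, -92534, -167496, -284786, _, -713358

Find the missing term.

-460268

Using the first 7 terms:
-5850  -13042  -25490  -45306  -74962  -117290
-7192  -12448  -19816  -29656  -42328
-5256  -7368  -9840  -12672
-2112  -2472  -2832
-360  -360
Constant fifth difference = -360.
Extend forward: -2832 − 360 = -3192;  -12672 − 3192 = -15864;  -42328 − 15864 = -58192;  -117290 − 58192 = -175482;  -284786 − 175482 = -460268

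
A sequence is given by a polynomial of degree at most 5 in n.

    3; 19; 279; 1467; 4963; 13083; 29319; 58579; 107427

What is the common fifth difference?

240

D1: 16, 260, 1188, 3496, 8120, 16236, 29260, 48848
D2: 244, 928, 2308, 4624, 8116, 13024, 19588
D3: 684, 1380, 2316, 3492, 4908, 6564
D4: 696, 936, 1176, 1416, 1656
D5: 240, 240, 240, 240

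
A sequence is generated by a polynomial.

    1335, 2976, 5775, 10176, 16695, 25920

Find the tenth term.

104160

Δ: 1641 , 2799 , 4401 , 6519 , 9225
Δ²: 1158 , 1602 , 2118 , 2706
Δ³: 444 , 516 , 588
Δ⁴: 72 , 72
Fourth differences constant at 72.
588 + 72 = 660;  2706 + 660 = 3366;  9225 + 3366 = 12591;  25920 + 12591 = 38511
660 + 72 = 732;  3366 + 732 = 4098;  12591 + 4098 = 16689;  38511 + 16689 = 55200
732 + 72 = 804;  4098 + 804 = 4902;  16689 + 4902 = 21591;  55200 + 21591 = 76791
804 + 72 = 876;  4902 + 876 = 5778;  21591 + 5778 = 27369;  76791 + 27369 = 104160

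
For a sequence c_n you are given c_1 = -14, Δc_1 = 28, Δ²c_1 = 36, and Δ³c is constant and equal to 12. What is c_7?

Build the table forward from the leading diagonal:
Δ³: 12, 12, 12, 12, 12, 12, 12
Δ²: 36, 48, 60, 72, 84, 96, 108
Δ: 28, 64, 112, 172, 244, 328, 424
c: -14, 14, 78, 190, 362, 606, 934

934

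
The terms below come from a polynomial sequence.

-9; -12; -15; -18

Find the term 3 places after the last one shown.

-3, -3, -3
The first differences are constant (-3).
-18 − 3 = -21
-21 − 3 = -24
-24 − 3 = -27

-27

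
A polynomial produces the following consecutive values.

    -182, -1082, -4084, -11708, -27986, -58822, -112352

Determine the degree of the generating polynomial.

5

D1: -900, -3002, -7624, -16278, -30836, -53530
D2: -2102, -4622, -8654, -14558, -22694
D3: -2520, -4032, -5904, -8136
D4: -1512, -1872, -2232
D5: -360, -360
The fifth differences are constant, so the polynomial has degree 5.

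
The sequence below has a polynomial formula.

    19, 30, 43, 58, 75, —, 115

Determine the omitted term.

94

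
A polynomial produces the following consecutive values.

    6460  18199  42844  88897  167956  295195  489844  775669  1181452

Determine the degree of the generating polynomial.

11739, 24645, 46053, 79059, 127239, 194649, 285825, 405783
12906, 21408, 33006, 48180, 67410, 91176, 119958
8502, 11598, 15174, 19230, 23766, 28782
3096, 3576, 4056, 4536, 5016
480, 480, 480, 480
The fifth differences are constant, so the polynomial has degree 5.

5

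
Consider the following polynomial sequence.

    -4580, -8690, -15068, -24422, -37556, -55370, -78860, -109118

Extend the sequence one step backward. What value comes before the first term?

Δ: -4110  -6378  -9354  -13134  -17814  -23490  -30258
Δ²: -2268  -2976  -3780  -4680  -5676  -6768
Δ³: -708  -804  -900  -996  -1092
Δ⁴: -96  -96  -96  -96
The fourth differences are constant at -96.
Work back: -708 + 96 = -612;  -2268 + 612 = -1656;  -4110 + 1656 = -2454;  -4580 + 2454 = -2126

-2126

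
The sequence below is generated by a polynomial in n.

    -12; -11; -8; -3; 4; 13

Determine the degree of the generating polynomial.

2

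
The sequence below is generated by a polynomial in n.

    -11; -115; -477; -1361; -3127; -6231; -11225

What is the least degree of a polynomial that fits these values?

First differences: -104, -362, -884, -1766, -3104, -4994
Second differences: -258, -522, -882, -1338, -1890
Third differences: -264, -360, -456, -552
Fourth differences: -96, -96, -96
The fourth differences are constant, so the polynomial has degree 4.

4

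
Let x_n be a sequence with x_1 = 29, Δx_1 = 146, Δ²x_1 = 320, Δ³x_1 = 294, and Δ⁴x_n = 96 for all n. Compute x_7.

13025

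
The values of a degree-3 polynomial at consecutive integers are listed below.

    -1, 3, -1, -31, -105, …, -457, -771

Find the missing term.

-241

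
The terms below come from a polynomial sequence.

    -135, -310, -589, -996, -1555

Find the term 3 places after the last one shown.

-4384

Δ: -175 , -279 , -407 , -559
Δ²: -104 , -128 , -152
Δ³: -24 , -24
The third differences are constant (-24).
-152 − 24 = -176;  -559 − 176 = -735;  -1555 − 735 = -2290
-176 − 24 = -200;  -735 − 200 = -935;  -2290 − 935 = -3225
-200 − 24 = -224;  -935 − 224 = -1159;  -3225 − 1159 = -4384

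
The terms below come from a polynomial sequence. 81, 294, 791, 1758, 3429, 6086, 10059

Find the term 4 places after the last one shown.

47391

213  497  967  1671  2657  3973
284  470  704  986  1316
186  234  282  330
48  48  48
Constant fourth difference = 48, so extend:
330 + 48 = 378;  1316 + 378 = 1694;  3973 + 1694 = 5667;  10059 + 5667 = 15726
378 + 48 = 426;  1694 + 426 = 2120;  5667 + 2120 = 7787;  15726 + 7787 = 23513
426 + 48 = 474;  2120 + 474 = 2594;  7787 + 2594 = 10381;  23513 + 10381 = 33894
474 + 48 = 522;  2594 + 522 = 3116;  10381 + 3116 = 13497;  33894 + 13497 = 47391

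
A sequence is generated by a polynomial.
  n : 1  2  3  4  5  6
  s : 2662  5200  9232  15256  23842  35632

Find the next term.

51340

D1: 2538, 4032, 6024, 8586, 11790
D2: 1494, 1992, 2562, 3204
D3: 498, 570, 642
D4: 72, 72
Fourth differences constant at 72.
642 + 72 = 714;  3204 + 714 = 3918;  11790 + 3918 = 15708;  35632 + 15708 = 51340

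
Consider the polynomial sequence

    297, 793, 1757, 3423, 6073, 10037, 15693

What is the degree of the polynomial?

4

Δ: 496, 964, 1666, 2650, 3964, 5656
Δ²: 468, 702, 984, 1314, 1692
Δ³: 234, 282, 330, 378
Δ⁴: 48, 48, 48
The fourth differences are constant, so the polynomial has degree 4.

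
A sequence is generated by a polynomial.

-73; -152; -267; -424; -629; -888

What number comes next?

D1: -79, -115, -157, -205, -259
D2: -36, -42, -48, -54
D3: -6, -6, -6
Constant third difference = -6, so extend:
-54 − 6 = -60;  -259 − 60 = -319;  -888 − 319 = -1207

-1207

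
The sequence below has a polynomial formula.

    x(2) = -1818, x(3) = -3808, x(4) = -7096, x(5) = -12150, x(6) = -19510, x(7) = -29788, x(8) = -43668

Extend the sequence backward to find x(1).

-730

First differences: -1990  -3288  -5054  -7360  -10278  -13880
Second differences: -1298  -1766  -2306  -2918  -3602
Third differences: -468  -540  -612  -684
Fourth differences: -72  -72  -72
The fourth differences are constant at -72.
Work back: -468 + 72 = -396;  -1298 + 396 = -902;  -1990 + 902 = -1088;  -1818 + 1088 = -730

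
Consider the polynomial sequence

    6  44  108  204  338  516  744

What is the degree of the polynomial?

3

D1: 38, 64, 96, 134, 178, 228
D2: 26, 32, 38, 44, 50
D3: 6, 6, 6, 6
The third differences are constant, so the polynomial has degree 3.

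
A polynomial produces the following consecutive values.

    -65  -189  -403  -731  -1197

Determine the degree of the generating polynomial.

3

-124, -214, -328, -466
-90, -114, -138
-24, -24
The third differences are constant, so the polynomial has degree 3.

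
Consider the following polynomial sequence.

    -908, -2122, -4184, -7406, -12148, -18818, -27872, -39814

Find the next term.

-55196

Δ: -1214, -2062, -3222, -4742, -6670, -9054, -11942
Δ²: -848, -1160, -1520, -1928, -2384, -2888
Δ³: -312, -360, -408, -456, -504
Δ⁴: -48, -48, -48, -48
Constant fourth difference = -48, so extend:
-504 − 48 = -552;  -2888 − 552 = -3440;  -11942 − 3440 = -15382;  -39814 − 15382 = -55196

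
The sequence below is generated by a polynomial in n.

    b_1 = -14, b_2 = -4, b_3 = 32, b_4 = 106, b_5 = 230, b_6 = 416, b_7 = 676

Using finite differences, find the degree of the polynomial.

3

10, 36, 74, 124, 186, 260
26, 38, 50, 62, 74
12, 12, 12, 12
The third differences are constant, so the polynomial has degree 3.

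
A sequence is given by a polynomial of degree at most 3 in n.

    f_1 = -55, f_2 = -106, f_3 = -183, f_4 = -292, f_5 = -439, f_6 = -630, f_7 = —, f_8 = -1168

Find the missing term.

-871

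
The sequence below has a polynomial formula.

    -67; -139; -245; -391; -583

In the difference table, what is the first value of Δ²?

-34

D1: -72, -106, -146, -192
D2: -34, -40, -46
D3: -6, -6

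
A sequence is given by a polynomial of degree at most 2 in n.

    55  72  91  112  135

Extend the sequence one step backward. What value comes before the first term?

Δ: 17, 19, 21, 23
Δ²: 2, 2, 2
The second differences are constant at 2.
Work back: 17 − 2 = 15;  55 − 15 = 40

40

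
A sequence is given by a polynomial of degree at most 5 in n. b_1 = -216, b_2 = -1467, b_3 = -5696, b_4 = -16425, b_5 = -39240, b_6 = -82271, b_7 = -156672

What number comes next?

-277101

First differences: -1251, -4229, -10729, -22815, -43031, -74401
Second differences: -2978, -6500, -12086, -20216, -31370
Third differences: -3522, -5586, -8130, -11154
Fourth differences: -2064, -2544, -3024
Fifth differences: -480, -480
Fifth differences constant at -480.
-3024 − 480 = -3504;  -11154 − 3504 = -14658;  -31370 − 14658 = -46028;  -74401 − 46028 = -120429;  -156672 − 120429 = -277101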